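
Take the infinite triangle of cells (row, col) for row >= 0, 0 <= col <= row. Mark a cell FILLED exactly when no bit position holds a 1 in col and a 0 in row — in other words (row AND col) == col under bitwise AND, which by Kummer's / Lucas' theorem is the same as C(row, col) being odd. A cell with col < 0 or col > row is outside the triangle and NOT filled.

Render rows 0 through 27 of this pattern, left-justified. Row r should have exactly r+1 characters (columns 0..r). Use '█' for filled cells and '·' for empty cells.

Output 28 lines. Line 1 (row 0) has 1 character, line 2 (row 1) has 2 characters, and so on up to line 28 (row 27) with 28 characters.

r0=0: █
r1=1: ██
r2=10: █·█
r3=11: ████
r4=100: █···█
r5=101: ██··██
r6=110: █·█·█·█
r7=111: ████████
r8=1000: █·······█
r9=1001: ██······██
r10=1010: █·█·····█·█
r11=1011: ████····████
r12=1100: █···█···█···█
r13=1101: ██··██··██··██
r14=1110: █·█·█·█·█·█·█·█
r15=1111: ████████████████
r16=10000: █···············█
r17=10001: ██··············██
r18=10010: █·█·············█·█
r19=10011: ████············████
r20=10100: █···█···········█···█
r21=10101: ██··██··········██··██
r22=10110: █·█·█·█·········█·█·█·█
r23=10111: ████████········████████
r24=11000: █·······█·······█·······█
r25=11001: ██······██······██······██
r26=11010: █·█·····█·█·····█·█·····█·█
r27=11011: ████····████····████····████

Answer: █
██
█·█
████
█···█
██··██
█·█·█·█
████████
█·······█
██······██
█·█·····█·█
████····████
█···█···█···█
██··██··██··██
█·█·█·█·█·█·█·█
████████████████
█···············█
██··············██
█·█·············█·█
████············████
█···█···········█···█
██··██··········██··██
█·█·█·█·········█·█·█·█
████████········████████
█·······█·······█·······█
██······██······██······██
█·█·····█·█·····█·█·····█·█
████····████····████····████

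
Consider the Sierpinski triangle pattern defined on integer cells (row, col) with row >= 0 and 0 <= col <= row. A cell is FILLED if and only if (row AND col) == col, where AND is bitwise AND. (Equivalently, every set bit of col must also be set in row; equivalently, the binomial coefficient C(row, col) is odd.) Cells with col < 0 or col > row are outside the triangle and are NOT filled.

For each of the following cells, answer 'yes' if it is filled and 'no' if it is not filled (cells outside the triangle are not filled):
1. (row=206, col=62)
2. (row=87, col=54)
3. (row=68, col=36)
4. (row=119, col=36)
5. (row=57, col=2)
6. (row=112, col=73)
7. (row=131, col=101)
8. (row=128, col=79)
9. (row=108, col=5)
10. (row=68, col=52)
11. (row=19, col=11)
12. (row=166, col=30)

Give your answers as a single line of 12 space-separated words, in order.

Answer: no no no yes no no no no no no no no

Derivation:
(206,62): row=0b11001110, col=0b111110, row AND col = 0b1110 = 14; 14 != 62 -> empty
(87,54): row=0b1010111, col=0b110110, row AND col = 0b10110 = 22; 22 != 54 -> empty
(68,36): row=0b1000100, col=0b100100, row AND col = 0b100 = 4; 4 != 36 -> empty
(119,36): row=0b1110111, col=0b100100, row AND col = 0b100100 = 36; 36 == 36 -> filled
(57,2): row=0b111001, col=0b10, row AND col = 0b0 = 0; 0 != 2 -> empty
(112,73): row=0b1110000, col=0b1001001, row AND col = 0b1000000 = 64; 64 != 73 -> empty
(131,101): row=0b10000011, col=0b1100101, row AND col = 0b1 = 1; 1 != 101 -> empty
(128,79): row=0b10000000, col=0b1001111, row AND col = 0b0 = 0; 0 != 79 -> empty
(108,5): row=0b1101100, col=0b101, row AND col = 0b100 = 4; 4 != 5 -> empty
(68,52): row=0b1000100, col=0b110100, row AND col = 0b100 = 4; 4 != 52 -> empty
(19,11): row=0b10011, col=0b1011, row AND col = 0b11 = 3; 3 != 11 -> empty
(166,30): row=0b10100110, col=0b11110, row AND col = 0b110 = 6; 6 != 30 -> empty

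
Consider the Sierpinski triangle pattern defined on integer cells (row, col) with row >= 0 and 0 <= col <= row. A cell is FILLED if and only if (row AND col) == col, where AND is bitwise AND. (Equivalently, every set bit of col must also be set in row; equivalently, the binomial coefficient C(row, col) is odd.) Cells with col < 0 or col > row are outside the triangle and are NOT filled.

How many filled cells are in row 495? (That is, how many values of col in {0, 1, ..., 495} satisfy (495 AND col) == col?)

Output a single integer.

Answer: 256

Derivation:
495 in binary = 111101111
popcount(495) = number of 1-bits in 111101111 = 8
A col c satisfies (495 AND c) == c iff every set bit of c is also set in 495; each of the 8 set bits of 495 can independently be on or off in c.
count = 2^8 = 256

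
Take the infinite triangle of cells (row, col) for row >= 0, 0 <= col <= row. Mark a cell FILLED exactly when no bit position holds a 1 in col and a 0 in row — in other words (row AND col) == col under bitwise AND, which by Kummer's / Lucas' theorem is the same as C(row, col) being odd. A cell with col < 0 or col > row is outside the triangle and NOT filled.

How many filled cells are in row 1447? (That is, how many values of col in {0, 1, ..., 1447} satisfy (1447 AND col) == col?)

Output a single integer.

1447 in binary = 10110100111
popcount(1447) = number of 1-bits in 10110100111 = 7
A col c satisfies (1447 AND c) == c iff every set bit of c is also set in 1447; each of the 7 set bits of 1447 can independently be on or off in c.
count = 2^7 = 128

Answer: 128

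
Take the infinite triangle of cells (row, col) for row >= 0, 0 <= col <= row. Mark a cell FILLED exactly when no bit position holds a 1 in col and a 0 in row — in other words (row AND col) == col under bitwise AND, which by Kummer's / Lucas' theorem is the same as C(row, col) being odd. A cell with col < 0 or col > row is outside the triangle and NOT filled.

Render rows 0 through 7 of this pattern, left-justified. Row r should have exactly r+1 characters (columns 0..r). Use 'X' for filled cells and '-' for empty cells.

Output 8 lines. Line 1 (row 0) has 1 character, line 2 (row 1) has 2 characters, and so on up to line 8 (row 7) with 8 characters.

r0=0: X
r1=1: XX
r2=10: X-X
r3=11: XXXX
r4=100: X---X
r5=101: XX--XX
r6=110: X-X-X-X
r7=111: XXXXXXXX

Answer: X
XX
X-X
XXXX
X---X
XX--XX
X-X-X-X
XXXXXXXX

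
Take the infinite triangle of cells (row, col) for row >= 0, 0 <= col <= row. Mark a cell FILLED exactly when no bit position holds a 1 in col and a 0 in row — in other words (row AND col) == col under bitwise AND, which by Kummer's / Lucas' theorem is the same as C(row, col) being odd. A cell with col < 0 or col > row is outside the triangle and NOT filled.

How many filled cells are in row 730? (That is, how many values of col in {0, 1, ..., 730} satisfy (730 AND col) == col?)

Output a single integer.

730 in binary = 1011011010
popcount(730) = number of 1-bits in 1011011010 = 6
A col c satisfies (730 AND c) == c iff every set bit of c is also set in 730; each of the 6 set bits of 730 can independently be on or off in c.
count = 2^6 = 64

Answer: 64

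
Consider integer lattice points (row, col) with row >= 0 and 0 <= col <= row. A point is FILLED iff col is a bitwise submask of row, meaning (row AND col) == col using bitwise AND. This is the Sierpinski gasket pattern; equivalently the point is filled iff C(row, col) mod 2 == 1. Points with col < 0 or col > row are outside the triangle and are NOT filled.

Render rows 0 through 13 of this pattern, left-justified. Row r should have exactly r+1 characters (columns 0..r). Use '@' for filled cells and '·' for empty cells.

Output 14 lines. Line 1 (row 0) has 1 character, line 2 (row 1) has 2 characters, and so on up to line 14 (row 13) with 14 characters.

r0=0: @
r1=1: @@
r2=10: @·@
r3=11: @@@@
r4=100: @···@
r5=101: @@··@@
r6=110: @·@·@·@
r7=111: @@@@@@@@
r8=1000: @·······@
r9=1001: @@······@@
r10=1010: @·@·····@·@
r11=1011: @@@@····@@@@
r12=1100: @···@···@···@
r13=1101: @@··@@··@@··@@

Answer: @
@@
@·@
@@@@
@···@
@@··@@
@·@·@·@
@@@@@@@@
@·······@
@@······@@
@·@·····@·@
@@@@····@@@@
@···@···@···@
@@··@@··@@··@@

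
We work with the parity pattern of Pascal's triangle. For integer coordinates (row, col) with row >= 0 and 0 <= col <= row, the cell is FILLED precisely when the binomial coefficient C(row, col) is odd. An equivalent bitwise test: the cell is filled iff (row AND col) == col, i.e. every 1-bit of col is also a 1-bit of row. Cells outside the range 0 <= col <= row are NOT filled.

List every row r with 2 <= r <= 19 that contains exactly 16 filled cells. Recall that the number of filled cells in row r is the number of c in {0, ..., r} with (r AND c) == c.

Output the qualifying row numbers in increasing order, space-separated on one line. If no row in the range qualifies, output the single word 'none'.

Answer: 15

Derivation:
Row r has 2^popcount(r) filled cells, so we need popcount(r) = log2(16) = 4.
Scan r = 2..19 and keep those with exactly 4 one-bits:
r=2=10 popcount=1 -> skip
r=3=11 popcount=2 -> skip
r=4=100 popcount=1 -> skip
r=5=101 popcount=2 -> skip
r=6=110 popcount=2 -> skip
r=7=111 popcount=3 -> skip
r=8=1000 popcount=1 -> skip
r=9=1001 popcount=2 -> skip
r=10=1010 popcount=2 -> skip
r=11=1011 popcount=3 -> skip
r=12=1100 popcount=2 -> skip
r=13=1101 popcount=3 -> skip
r=14=1110 popcount=3 -> skip
r=15=1111 popcount=4 -> KEEP
r=16=10000 popcount=1 -> skip
r=17=10001 popcount=2 -> skip
r=18=10010 popcount=2 -> skip
r=19=10011 popcount=3 -> skip
Kept rows: 15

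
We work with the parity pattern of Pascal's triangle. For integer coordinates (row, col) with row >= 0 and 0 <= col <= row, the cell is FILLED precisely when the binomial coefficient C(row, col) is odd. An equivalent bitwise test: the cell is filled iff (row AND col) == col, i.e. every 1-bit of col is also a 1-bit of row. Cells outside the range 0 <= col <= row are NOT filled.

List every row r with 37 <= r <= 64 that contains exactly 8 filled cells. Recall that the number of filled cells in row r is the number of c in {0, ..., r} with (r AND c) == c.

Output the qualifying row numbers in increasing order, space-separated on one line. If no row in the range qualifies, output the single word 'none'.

Answer: 37 38 41 42 44 49 50 52 56

Derivation:
Row r has 2^popcount(r) filled cells, so we need popcount(r) = log2(8) = 3.
Scan r = 37..64 and keep those with exactly 3 one-bits:
r=37=100101 popcount=3 -> KEEP
r=38=100110 popcount=3 -> KEEP
r=39=100111 popcount=4 -> skip
r=40=101000 popcount=2 -> skip
r=41=101001 popcount=3 -> KEEP
r=42=101010 popcount=3 -> KEEP
r=43=101011 popcount=4 -> skip
r=44=101100 popcount=3 -> KEEP
r=45=101101 popcount=4 -> skip
r=46=101110 popcount=4 -> skip
r=47=101111 popcount=5 -> skip
r=48=110000 popcount=2 -> skip
r=49=110001 popcount=3 -> KEEP
r=50=110010 popcount=3 -> KEEP
r=51=110011 popcount=4 -> skip
r=52=110100 popcount=3 -> KEEP
r=53=110101 popcount=4 -> skip
r=54=110110 popcount=4 -> skip
r=55=110111 popcount=5 -> skip
r=56=111000 popcount=3 -> KEEP
r=57=111001 popcount=4 -> skip
r=58=111010 popcount=4 -> skip
r=59=111011 popcount=5 -> skip
r=60=111100 popcount=4 -> skip
r=61=111101 popcount=5 -> skip
r=62=111110 popcount=5 -> skip
r=63=111111 popcount=6 -> skip
r=64=1000000 popcount=1 -> skip
Kept rows: 37 38 41 42 44 49 50 52 56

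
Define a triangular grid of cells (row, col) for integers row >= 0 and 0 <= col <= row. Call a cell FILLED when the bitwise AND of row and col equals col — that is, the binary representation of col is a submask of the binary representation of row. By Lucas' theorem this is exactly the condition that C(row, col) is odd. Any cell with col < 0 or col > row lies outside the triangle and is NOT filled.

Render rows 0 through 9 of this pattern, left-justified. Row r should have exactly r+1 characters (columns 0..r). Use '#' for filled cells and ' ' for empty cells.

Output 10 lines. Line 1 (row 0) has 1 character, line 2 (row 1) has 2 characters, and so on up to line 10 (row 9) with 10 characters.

Answer: #
##
# #
####
#   #
##  ##
# # # #
########
#       #
##      ##

Derivation:
r0=0: #
r1=1: ##
r2=10: # #
r3=11: ####
r4=100: #   #
r5=101: ##  ##
r6=110: # # # #
r7=111: ########
r8=1000: #       #
r9=1001: ##      ##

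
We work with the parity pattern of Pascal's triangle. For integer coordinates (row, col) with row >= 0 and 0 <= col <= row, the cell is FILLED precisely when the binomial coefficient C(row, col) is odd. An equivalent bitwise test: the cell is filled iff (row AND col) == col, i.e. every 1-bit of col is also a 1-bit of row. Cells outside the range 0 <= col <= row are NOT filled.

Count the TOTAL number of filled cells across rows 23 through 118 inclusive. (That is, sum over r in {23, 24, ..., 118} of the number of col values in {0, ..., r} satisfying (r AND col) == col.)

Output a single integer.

Answer: 1572

Derivation:
r23=10111 pc4: +16 =16
r24=11000 pc2: +4 =20
r25=11001 pc3: +8 =28
r26=11010 pc3: +8 =36
r27=11011 pc4: +16 =52
r28=11100 pc3: +8 =60
r29=11101 pc4: +16 =76
r30=11110 pc4: +16 =92
r31=11111 pc5: +32 =124
r32=100000 pc1: +2 =126
r33=100001 pc2: +4 =130
r34=100010 pc2: +4 =134
r35=100011 pc3: +8 =142
r36=100100 pc2: +4 =146
r37=100101 pc3: +8 =154
r38=100110 pc3: +8 =162
r39=100111 pc4: +16 =178
r40=101000 pc2: +4 =182
r41=101001 pc3: +8 =190
r42=101010 pc3: +8 =198
r43=101011 pc4: +16 =214
r44=101100 pc3: +8 =222
r45=101101 pc4: +16 =238
r46=101110 pc4: +16 =254
r47=101111 pc5: +32 =286
r48=110000 pc2: +4 =290
r49=110001 pc3: +8 =298
r50=110010 pc3: +8 =306
r51=110011 pc4: +16 =322
r52=110100 pc3: +8 =330
r53=110101 pc4: +16 =346
r54=110110 pc4: +16 =362
r55=110111 pc5: +32 =394
r56=111000 pc3: +8 =402
r57=111001 pc4: +16 =418
r58=111010 pc4: +16 =434
r59=111011 pc5: +32 =466
r60=111100 pc4: +16 =482
r61=111101 pc5: +32 =514
r62=111110 pc5: +32 =546
r63=111111 pc6: +64 =610
r64=1000000 pc1: +2 =612
r65=1000001 pc2: +4 =616
r66=1000010 pc2: +4 =620
r67=1000011 pc3: +8 =628
r68=1000100 pc2: +4 =632
r69=1000101 pc3: +8 =640
r70=1000110 pc3: +8 =648
r71=1000111 pc4: +16 =664
r72=1001000 pc2: +4 =668
r73=1001001 pc3: +8 =676
r74=1001010 pc3: +8 =684
r75=1001011 pc4: +16 =700
r76=1001100 pc3: +8 =708
r77=1001101 pc4: +16 =724
r78=1001110 pc4: +16 =740
r79=1001111 pc5: +32 =772
r80=1010000 pc2: +4 =776
r81=1010001 pc3: +8 =784
r82=1010010 pc3: +8 =792
r83=1010011 pc4: +16 =808
r84=1010100 pc3: +8 =816
r85=1010101 pc4: +16 =832
r86=1010110 pc4: +16 =848
r87=1010111 pc5: +32 =880
r88=1011000 pc3: +8 =888
r89=1011001 pc4: +16 =904
r90=1011010 pc4: +16 =920
r91=1011011 pc5: +32 =952
r92=1011100 pc4: +16 =968
r93=1011101 pc5: +32 =1000
r94=1011110 pc5: +32 =1032
r95=1011111 pc6: +64 =1096
r96=1100000 pc2: +4 =1100
r97=1100001 pc3: +8 =1108
r98=1100010 pc3: +8 =1116
r99=1100011 pc4: +16 =1132
r100=1100100 pc3: +8 =1140
r101=1100101 pc4: +16 =1156
r102=1100110 pc4: +16 =1172
r103=1100111 pc5: +32 =1204
r104=1101000 pc3: +8 =1212
r105=1101001 pc4: +16 =1228
r106=1101010 pc4: +16 =1244
r107=1101011 pc5: +32 =1276
r108=1101100 pc4: +16 =1292
r109=1101101 pc5: +32 =1324
r110=1101110 pc5: +32 =1356
r111=1101111 pc6: +64 =1420
r112=1110000 pc3: +8 =1428
r113=1110001 pc4: +16 =1444
r114=1110010 pc4: +16 =1460
r115=1110011 pc5: +32 =1492
r116=1110100 pc4: +16 =1508
r117=1110101 pc5: +32 =1540
r118=1110110 pc5: +32 =1572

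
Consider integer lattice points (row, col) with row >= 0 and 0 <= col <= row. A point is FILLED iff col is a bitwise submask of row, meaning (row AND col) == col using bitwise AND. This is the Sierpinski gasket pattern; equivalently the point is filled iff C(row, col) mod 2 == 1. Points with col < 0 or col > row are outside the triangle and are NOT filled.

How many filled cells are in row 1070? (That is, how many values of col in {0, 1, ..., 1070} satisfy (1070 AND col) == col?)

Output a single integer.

1070 in binary = 10000101110
popcount(1070) = number of 1-bits in 10000101110 = 5
A col c satisfies (1070 AND c) == c iff every set bit of c is also set in 1070; each of the 5 set bits of 1070 can independently be on or off in c.
count = 2^5 = 32

Answer: 32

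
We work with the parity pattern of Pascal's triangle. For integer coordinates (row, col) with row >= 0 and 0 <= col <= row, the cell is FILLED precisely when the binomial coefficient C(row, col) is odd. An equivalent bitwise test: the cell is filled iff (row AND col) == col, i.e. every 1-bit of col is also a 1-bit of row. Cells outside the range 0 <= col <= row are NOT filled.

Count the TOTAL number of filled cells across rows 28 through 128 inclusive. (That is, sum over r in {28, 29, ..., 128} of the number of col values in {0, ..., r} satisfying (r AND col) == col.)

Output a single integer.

Answer: 2018

Derivation:
r28=11100 pc3: +8 =8
r29=11101 pc4: +16 =24
r30=11110 pc4: +16 =40
r31=11111 pc5: +32 =72
r32=100000 pc1: +2 =74
r33=100001 pc2: +4 =78
r34=100010 pc2: +4 =82
r35=100011 pc3: +8 =90
r36=100100 pc2: +4 =94
r37=100101 pc3: +8 =102
r38=100110 pc3: +8 =110
r39=100111 pc4: +16 =126
r40=101000 pc2: +4 =130
r41=101001 pc3: +8 =138
r42=101010 pc3: +8 =146
r43=101011 pc4: +16 =162
r44=101100 pc3: +8 =170
r45=101101 pc4: +16 =186
r46=101110 pc4: +16 =202
r47=101111 pc5: +32 =234
r48=110000 pc2: +4 =238
r49=110001 pc3: +8 =246
r50=110010 pc3: +8 =254
r51=110011 pc4: +16 =270
r52=110100 pc3: +8 =278
r53=110101 pc4: +16 =294
r54=110110 pc4: +16 =310
r55=110111 pc5: +32 =342
r56=111000 pc3: +8 =350
r57=111001 pc4: +16 =366
r58=111010 pc4: +16 =382
r59=111011 pc5: +32 =414
r60=111100 pc4: +16 =430
r61=111101 pc5: +32 =462
r62=111110 pc5: +32 =494
r63=111111 pc6: +64 =558
r64=1000000 pc1: +2 =560
r65=1000001 pc2: +4 =564
r66=1000010 pc2: +4 =568
r67=1000011 pc3: +8 =576
r68=1000100 pc2: +4 =580
r69=1000101 pc3: +8 =588
r70=1000110 pc3: +8 =596
r71=1000111 pc4: +16 =612
r72=1001000 pc2: +4 =616
r73=1001001 pc3: +8 =624
r74=1001010 pc3: +8 =632
r75=1001011 pc4: +16 =648
r76=1001100 pc3: +8 =656
r77=1001101 pc4: +16 =672
r78=1001110 pc4: +16 =688
r79=1001111 pc5: +32 =720
r80=1010000 pc2: +4 =724
r81=1010001 pc3: +8 =732
r82=1010010 pc3: +8 =740
r83=1010011 pc4: +16 =756
r84=1010100 pc3: +8 =764
r85=1010101 pc4: +16 =780
r86=1010110 pc4: +16 =796
r87=1010111 pc5: +32 =828
r88=1011000 pc3: +8 =836
r89=1011001 pc4: +16 =852
r90=1011010 pc4: +16 =868
r91=1011011 pc5: +32 =900
r92=1011100 pc4: +16 =916
r93=1011101 pc5: +32 =948
r94=1011110 pc5: +32 =980
r95=1011111 pc6: +64 =1044
r96=1100000 pc2: +4 =1048
r97=1100001 pc3: +8 =1056
r98=1100010 pc3: +8 =1064
r99=1100011 pc4: +16 =1080
r100=1100100 pc3: +8 =1088
r101=1100101 pc4: +16 =1104
r102=1100110 pc4: +16 =1120
r103=1100111 pc5: +32 =1152
r104=1101000 pc3: +8 =1160
r105=1101001 pc4: +16 =1176
r106=1101010 pc4: +16 =1192
r107=1101011 pc5: +32 =1224
r108=1101100 pc4: +16 =1240
r109=1101101 pc5: +32 =1272
r110=1101110 pc5: +32 =1304
r111=1101111 pc6: +64 =1368
r112=1110000 pc3: +8 =1376
r113=1110001 pc4: +16 =1392
r114=1110010 pc4: +16 =1408
r115=1110011 pc5: +32 =1440
r116=1110100 pc4: +16 =1456
r117=1110101 pc5: +32 =1488
r118=1110110 pc5: +32 =1520
r119=1110111 pc6: +64 =1584
r120=1111000 pc4: +16 =1600
r121=1111001 pc5: +32 =1632
r122=1111010 pc5: +32 =1664
r123=1111011 pc6: +64 =1728
r124=1111100 pc5: +32 =1760
r125=1111101 pc6: +64 =1824
r126=1111110 pc6: +64 =1888
r127=1111111 pc7: +128 =2016
r128=10000000 pc1: +2 =2018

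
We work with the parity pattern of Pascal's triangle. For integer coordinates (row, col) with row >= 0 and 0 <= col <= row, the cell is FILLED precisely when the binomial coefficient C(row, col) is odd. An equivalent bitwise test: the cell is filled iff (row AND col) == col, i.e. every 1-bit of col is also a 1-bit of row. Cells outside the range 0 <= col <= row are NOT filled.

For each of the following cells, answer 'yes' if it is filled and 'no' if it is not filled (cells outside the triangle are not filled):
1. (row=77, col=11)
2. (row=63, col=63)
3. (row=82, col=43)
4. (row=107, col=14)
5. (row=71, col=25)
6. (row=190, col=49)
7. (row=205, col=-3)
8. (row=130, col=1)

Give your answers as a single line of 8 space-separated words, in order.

Answer: no yes no no no no no no

Derivation:
(77,11): row=0b1001101, col=0b1011, row AND col = 0b1001 = 9; 9 != 11 -> empty
(63,63): row=0b111111, col=0b111111, row AND col = 0b111111 = 63; 63 == 63 -> filled
(82,43): row=0b1010010, col=0b101011, row AND col = 0b10 = 2; 2 != 43 -> empty
(107,14): row=0b1101011, col=0b1110, row AND col = 0b1010 = 10; 10 != 14 -> empty
(71,25): row=0b1000111, col=0b11001, row AND col = 0b1 = 1; 1 != 25 -> empty
(190,49): row=0b10111110, col=0b110001, row AND col = 0b110000 = 48; 48 != 49 -> empty
(205,-3): col outside [0, 205] -> not filled
(130,1): row=0b10000010, col=0b1, row AND col = 0b0 = 0; 0 != 1 -> empty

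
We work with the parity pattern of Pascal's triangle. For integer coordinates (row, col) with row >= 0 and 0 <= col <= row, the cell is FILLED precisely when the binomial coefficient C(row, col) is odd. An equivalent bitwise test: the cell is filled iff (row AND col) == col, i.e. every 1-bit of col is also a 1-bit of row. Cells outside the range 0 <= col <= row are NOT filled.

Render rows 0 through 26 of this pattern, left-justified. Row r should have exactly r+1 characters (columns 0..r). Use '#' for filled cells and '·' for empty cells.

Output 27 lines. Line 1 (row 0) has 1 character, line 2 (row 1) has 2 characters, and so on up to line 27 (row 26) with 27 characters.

r0=0: #
r1=1: ##
r2=10: #·#
r3=11: ####
r4=100: #···#
r5=101: ##··##
r6=110: #·#·#·#
r7=111: ########
r8=1000: #·······#
r9=1001: ##······##
r10=1010: #·#·····#·#
r11=1011: ####····####
r12=1100: #···#···#···#
r13=1101: ##··##··##··##
r14=1110: #·#·#·#·#·#·#·#
r15=1111: ################
r16=10000: #···············#
r17=10001: ##··············##
r18=10010: #·#·············#·#
r19=10011: ####············####
r20=10100: #···#···········#···#
r21=10101: ##··##··········##··##
r22=10110: #·#·#·#·········#·#·#·#
r23=10111: ########········########
r24=11000: #·······#·······#·······#
r25=11001: ##······##······##······##
r26=11010: #·#·····#·#·····#·#·····#·#

Answer: #
##
#·#
####
#···#
##··##
#·#·#·#
########
#·······#
##······##
#·#·····#·#
####····####
#···#···#···#
##··##··##··##
#·#·#·#·#·#·#·#
################
#···············#
##··············##
#·#·············#·#
####············####
#···#···········#···#
##··##··········##··##
#·#·#·#·········#·#·#·#
########········########
#·······#·······#·······#
##······##······##······##
#·#·····#·#·····#·#·····#·#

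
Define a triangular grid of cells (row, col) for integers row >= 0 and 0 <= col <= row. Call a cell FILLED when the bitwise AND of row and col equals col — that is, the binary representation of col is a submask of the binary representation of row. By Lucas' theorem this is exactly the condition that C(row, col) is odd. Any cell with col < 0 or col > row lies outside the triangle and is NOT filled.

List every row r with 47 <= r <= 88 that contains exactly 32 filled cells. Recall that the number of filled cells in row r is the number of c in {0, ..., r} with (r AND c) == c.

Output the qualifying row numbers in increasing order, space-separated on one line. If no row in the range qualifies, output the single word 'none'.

Answer: 47 55 59 61 62 79 87

Derivation:
Row r has 2^popcount(r) filled cells, so we need popcount(r) = log2(32) = 5.
Scan r = 47..88 and keep those with exactly 5 one-bits:
r=47=101111 popcount=5 -> KEEP
r=48=110000 popcount=2 -> skip
r=49=110001 popcount=3 -> skip
r=50=110010 popcount=3 -> skip
r=51=110011 popcount=4 -> skip
r=52=110100 popcount=3 -> skip
r=53=110101 popcount=4 -> skip
r=54=110110 popcount=4 -> skip
r=55=110111 popcount=5 -> KEEP
r=56=111000 popcount=3 -> skip
r=57=111001 popcount=4 -> skip
r=58=111010 popcount=4 -> skip
r=59=111011 popcount=5 -> KEEP
r=60=111100 popcount=4 -> skip
r=61=111101 popcount=5 -> KEEP
r=62=111110 popcount=5 -> KEEP
r=63=111111 popcount=6 -> skip
r=64=1000000 popcount=1 -> skip
r=65=1000001 popcount=2 -> skip
r=66=1000010 popcount=2 -> skip
r=67=1000011 popcount=3 -> skip
r=68=1000100 popcount=2 -> skip
r=69=1000101 popcount=3 -> skip
r=70=1000110 popcount=3 -> skip
r=71=1000111 popcount=4 -> skip
r=72=1001000 popcount=2 -> skip
r=73=1001001 popcount=3 -> skip
r=74=1001010 popcount=3 -> skip
r=75=1001011 popcount=4 -> skip
r=76=1001100 popcount=3 -> skip
r=77=1001101 popcount=4 -> skip
r=78=1001110 popcount=4 -> skip
r=79=1001111 popcount=5 -> KEEP
r=80=1010000 popcount=2 -> skip
r=81=1010001 popcount=3 -> skip
r=82=1010010 popcount=3 -> skip
r=83=1010011 popcount=4 -> skip
r=84=1010100 popcount=3 -> skip
r=85=1010101 popcount=4 -> skip
r=86=1010110 popcount=4 -> skip
r=87=1010111 popcount=5 -> KEEP
r=88=1011000 popcount=3 -> skip
Kept rows: 47 55 59 61 62 79 87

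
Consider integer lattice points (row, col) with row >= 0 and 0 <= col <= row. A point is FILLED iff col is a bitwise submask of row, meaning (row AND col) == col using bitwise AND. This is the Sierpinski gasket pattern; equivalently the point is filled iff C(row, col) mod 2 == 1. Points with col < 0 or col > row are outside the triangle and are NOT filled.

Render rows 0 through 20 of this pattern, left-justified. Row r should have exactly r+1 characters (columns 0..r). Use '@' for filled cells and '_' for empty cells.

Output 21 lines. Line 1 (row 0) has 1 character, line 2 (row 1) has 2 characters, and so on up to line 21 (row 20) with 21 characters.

Answer: @
@@
@_@
@@@@
@___@
@@__@@
@_@_@_@
@@@@@@@@
@_______@
@@______@@
@_@_____@_@
@@@@____@@@@
@___@___@___@
@@__@@__@@__@@
@_@_@_@_@_@_@_@
@@@@@@@@@@@@@@@@
@_______________@
@@______________@@
@_@_____________@_@
@@@@____________@@@@
@___@___________@___@

Derivation:
r0=0: @
r1=1: @@
r2=10: @_@
r3=11: @@@@
r4=100: @___@
r5=101: @@__@@
r6=110: @_@_@_@
r7=111: @@@@@@@@
r8=1000: @_______@
r9=1001: @@______@@
r10=1010: @_@_____@_@
r11=1011: @@@@____@@@@
r12=1100: @___@___@___@
r13=1101: @@__@@__@@__@@
r14=1110: @_@_@_@_@_@_@_@
r15=1111: @@@@@@@@@@@@@@@@
r16=10000: @_______________@
r17=10001: @@______________@@
r18=10010: @_@_____________@_@
r19=10011: @@@@____________@@@@
r20=10100: @___@___________@___@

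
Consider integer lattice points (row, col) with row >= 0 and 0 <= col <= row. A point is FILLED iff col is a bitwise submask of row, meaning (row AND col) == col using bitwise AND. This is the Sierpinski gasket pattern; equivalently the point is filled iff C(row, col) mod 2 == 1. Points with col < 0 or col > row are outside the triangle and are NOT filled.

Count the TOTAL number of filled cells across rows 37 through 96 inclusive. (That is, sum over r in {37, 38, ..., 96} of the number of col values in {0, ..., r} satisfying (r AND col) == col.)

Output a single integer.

r37=100101 pc3: +8 =8
r38=100110 pc3: +8 =16
r39=100111 pc4: +16 =32
r40=101000 pc2: +4 =36
r41=101001 pc3: +8 =44
r42=101010 pc3: +8 =52
r43=101011 pc4: +16 =68
r44=101100 pc3: +8 =76
r45=101101 pc4: +16 =92
r46=101110 pc4: +16 =108
r47=101111 pc5: +32 =140
r48=110000 pc2: +4 =144
r49=110001 pc3: +8 =152
r50=110010 pc3: +8 =160
r51=110011 pc4: +16 =176
r52=110100 pc3: +8 =184
r53=110101 pc4: +16 =200
r54=110110 pc4: +16 =216
r55=110111 pc5: +32 =248
r56=111000 pc3: +8 =256
r57=111001 pc4: +16 =272
r58=111010 pc4: +16 =288
r59=111011 pc5: +32 =320
r60=111100 pc4: +16 =336
r61=111101 pc5: +32 =368
r62=111110 pc5: +32 =400
r63=111111 pc6: +64 =464
r64=1000000 pc1: +2 =466
r65=1000001 pc2: +4 =470
r66=1000010 pc2: +4 =474
r67=1000011 pc3: +8 =482
r68=1000100 pc2: +4 =486
r69=1000101 pc3: +8 =494
r70=1000110 pc3: +8 =502
r71=1000111 pc4: +16 =518
r72=1001000 pc2: +4 =522
r73=1001001 pc3: +8 =530
r74=1001010 pc3: +8 =538
r75=1001011 pc4: +16 =554
r76=1001100 pc3: +8 =562
r77=1001101 pc4: +16 =578
r78=1001110 pc4: +16 =594
r79=1001111 pc5: +32 =626
r80=1010000 pc2: +4 =630
r81=1010001 pc3: +8 =638
r82=1010010 pc3: +8 =646
r83=1010011 pc4: +16 =662
r84=1010100 pc3: +8 =670
r85=1010101 pc4: +16 =686
r86=1010110 pc4: +16 =702
r87=1010111 pc5: +32 =734
r88=1011000 pc3: +8 =742
r89=1011001 pc4: +16 =758
r90=1011010 pc4: +16 =774
r91=1011011 pc5: +32 =806
r92=1011100 pc4: +16 =822
r93=1011101 pc5: +32 =854
r94=1011110 pc5: +32 =886
r95=1011111 pc6: +64 =950
r96=1100000 pc2: +4 =954

Answer: 954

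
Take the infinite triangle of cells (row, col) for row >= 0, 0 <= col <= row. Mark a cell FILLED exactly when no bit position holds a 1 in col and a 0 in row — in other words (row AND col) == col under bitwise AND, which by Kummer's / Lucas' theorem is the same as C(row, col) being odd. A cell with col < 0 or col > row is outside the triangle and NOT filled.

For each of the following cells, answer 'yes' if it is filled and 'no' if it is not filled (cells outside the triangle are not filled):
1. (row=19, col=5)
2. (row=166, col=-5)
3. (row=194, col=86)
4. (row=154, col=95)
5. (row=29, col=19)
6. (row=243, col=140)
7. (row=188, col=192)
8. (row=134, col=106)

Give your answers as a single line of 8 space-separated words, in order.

(19,5): row=0b10011, col=0b101, row AND col = 0b1 = 1; 1 != 5 -> empty
(166,-5): col outside [0, 166] -> not filled
(194,86): row=0b11000010, col=0b1010110, row AND col = 0b1000010 = 66; 66 != 86 -> empty
(154,95): row=0b10011010, col=0b1011111, row AND col = 0b11010 = 26; 26 != 95 -> empty
(29,19): row=0b11101, col=0b10011, row AND col = 0b10001 = 17; 17 != 19 -> empty
(243,140): row=0b11110011, col=0b10001100, row AND col = 0b10000000 = 128; 128 != 140 -> empty
(188,192): col outside [0, 188] -> not filled
(134,106): row=0b10000110, col=0b1101010, row AND col = 0b10 = 2; 2 != 106 -> empty

Answer: no no no no no no no no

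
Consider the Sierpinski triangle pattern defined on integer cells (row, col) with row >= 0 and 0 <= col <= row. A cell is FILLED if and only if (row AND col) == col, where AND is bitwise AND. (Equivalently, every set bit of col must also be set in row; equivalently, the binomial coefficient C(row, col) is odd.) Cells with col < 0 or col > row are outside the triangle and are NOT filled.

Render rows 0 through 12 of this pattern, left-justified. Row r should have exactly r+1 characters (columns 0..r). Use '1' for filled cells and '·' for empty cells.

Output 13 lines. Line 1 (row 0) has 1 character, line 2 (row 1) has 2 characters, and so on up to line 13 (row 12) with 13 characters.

Answer: 1
11
1·1
1111
1···1
11··11
1·1·1·1
11111111
1·······1
11······11
1·1·····1·1
1111····1111
1···1···1···1

Derivation:
r0=0: 1
r1=1: 11
r2=10: 1·1
r3=11: 1111
r4=100: 1···1
r5=101: 11··11
r6=110: 1·1·1·1
r7=111: 11111111
r8=1000: 1·······1
r9=1001: 11······11
r10=1010: 1·1·····1·1
r11=1011: 1111····1111
r12=1100: 1···1···1···1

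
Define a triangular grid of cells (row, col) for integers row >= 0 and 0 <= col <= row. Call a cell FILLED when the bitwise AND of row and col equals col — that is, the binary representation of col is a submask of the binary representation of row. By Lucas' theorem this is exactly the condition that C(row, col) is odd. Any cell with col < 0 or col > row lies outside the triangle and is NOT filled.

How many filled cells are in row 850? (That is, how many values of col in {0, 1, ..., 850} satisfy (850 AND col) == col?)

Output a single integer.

Answer: 32

Derivation:
850 in binary = 1101010010
popcount(850) = number of 1-bits in 1101010010 = 5
A col c satisfies (850 AND c) == c iff every set bit of c is also set in 850; each of the 5 set bits of 850 can independently be on or off in c.
count = 2^5 = 32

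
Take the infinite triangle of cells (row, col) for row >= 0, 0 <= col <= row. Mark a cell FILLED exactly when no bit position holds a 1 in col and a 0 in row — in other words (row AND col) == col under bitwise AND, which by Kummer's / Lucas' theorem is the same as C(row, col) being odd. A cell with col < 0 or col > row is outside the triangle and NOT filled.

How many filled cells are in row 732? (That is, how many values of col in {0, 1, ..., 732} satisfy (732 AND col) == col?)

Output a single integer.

Answer: 64

Derivation:
732 in binary = 1011011100
popcount(732) = number of 1-bits in 1011011100 = 6
A col c satisfies (732 AND c) == c iff every set bit of c is also set in 732; each of the 6 set bits of 732 can independently be on or off in c.
count = 2^6 = 64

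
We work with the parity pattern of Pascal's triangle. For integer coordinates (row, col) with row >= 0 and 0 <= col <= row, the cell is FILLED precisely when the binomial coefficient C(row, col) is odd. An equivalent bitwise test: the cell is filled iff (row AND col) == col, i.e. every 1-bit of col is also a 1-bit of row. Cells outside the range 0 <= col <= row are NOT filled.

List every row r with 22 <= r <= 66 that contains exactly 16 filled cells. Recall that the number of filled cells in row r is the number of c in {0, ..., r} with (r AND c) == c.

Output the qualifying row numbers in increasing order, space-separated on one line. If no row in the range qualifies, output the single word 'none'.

Row r has 2^popcount(r) filled cells, so we need popcount(r) = log2(16) = 4.
Scan r = 22..66 and keep those with exactly 4 one-bits:
r=22=10110 popcount=3 -> skip
r=23=10111 popcount=4 -> KEEP
r=24=11000 popcount=2 -> skip
r=25=11001 popcount=3 -> skip
r=26=11010 popcount=3 -> skip
r=27=11011 popcount=4 -> KEEP
r=28=11100 popcount=3 -> skip
r=29=11101 popcount=4 -> KEEP
r=30=11110 popcount=4 -> KEEP
r=31=11111 popcount=5 -> skip
r=32=100000 popcount=1 -> skip
r=33=100001 popcount=2 -> skip
r=34=100010 popcount=2 -> skip
r=35=100011 popcount=3 -> skip
r=36=100100 popcount=2 -> skip
r=37=100101 popcount=3 -> skip
r=38=100110 popcount=3 -> skip
r=39=100111 popcount=4 -> KEEP
r=40=101000 popcount=2 -> skip
r=41=101001 popcount=3 -> skip
r=42=101010 popcount=3 -> skip
r=43=101011 popcount=4 -> KEEP
r=44=101100 popcount=3 -> skip
r=45=101101 popcount=4 -> KEEP
r=46=101110 popcount=4 -> KEEP
r=47=101111 popcount=5 -> skip
r=48=110000 popcount=2 -> skip
r=49=110001 popcount=3 -> skip
r=50=110010 popcount=3 -> skip
r=51=110011 popcount=4 -> KEEP
r=52=110100 popcount=3 -> skip
r=53=110101 popcount=4 -> KEEP
r=54=110110 popcount=4 -> KEEP
r=55=110111 popcount=5 -> skip
r=56=111000 popcount=3 -> skip
r=57=111001 popcount=4 -> KEEP
r=58=111010 popcount=4 -> KEEP
r=59=111011 popcount=5 -> skip
r=60=111100 popcount=4 -> KEEP
r=61=111101 popcount=5 -> skip
r=62=111110 popcount=5 -> skip
r=63=111111 popcount=6 -> skip
r=64=1000000 popcount=1 -> skip
r=65=1000001 popcount=2 -> skip
r=66=1000010 popcount=2 -> skip
Kept rows: 23 27 29 30 39 43 45 46 51 53 54 57 58 60

Answer: 23 27 29 30 39 43 45 46 51 53 54 57 58 60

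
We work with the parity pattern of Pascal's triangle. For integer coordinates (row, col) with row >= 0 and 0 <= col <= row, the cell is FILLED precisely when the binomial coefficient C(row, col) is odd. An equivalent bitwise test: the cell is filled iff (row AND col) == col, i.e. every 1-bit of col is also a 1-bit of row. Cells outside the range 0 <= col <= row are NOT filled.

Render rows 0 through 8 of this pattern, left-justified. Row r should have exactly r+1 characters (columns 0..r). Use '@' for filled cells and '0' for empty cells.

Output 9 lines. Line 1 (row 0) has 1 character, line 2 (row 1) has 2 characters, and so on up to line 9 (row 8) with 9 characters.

Answer: @
@@
@0@
@@@@
@000@
@@00@@
@0@0@0@
@@@@@@@@
@0000000@

Derivation:
r0=0: @
r1=1: @@
r2=10: @0@
r3=11: @@@@
r4=100: @000@
r5=101: @@00@@
r6=110: @0@0@0@
r7=111: @@@@@@@@
r8=1000: @0000000@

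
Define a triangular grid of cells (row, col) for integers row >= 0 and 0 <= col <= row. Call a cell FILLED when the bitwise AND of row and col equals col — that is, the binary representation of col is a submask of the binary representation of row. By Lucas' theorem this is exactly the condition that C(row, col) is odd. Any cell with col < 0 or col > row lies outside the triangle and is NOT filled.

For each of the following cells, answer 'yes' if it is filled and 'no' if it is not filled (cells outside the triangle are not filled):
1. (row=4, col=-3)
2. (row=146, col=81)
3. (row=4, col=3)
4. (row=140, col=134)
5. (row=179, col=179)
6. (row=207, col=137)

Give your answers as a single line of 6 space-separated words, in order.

(4,-3): col outside [0, 4] -> not filled
(146,81): row=0b10010010, col=0b1010001, row AND col = 0b10000 = 16; 16 != 81 -> empty
(4,3): row=0b100, col=0b11, row AND col = 0b0 = 0; 0 != 3 -> empty
(140,134): row=0b10001100, col=0b10000110, row AND col = 0b10000100 = 132; 132 != 134 -> empty
(179,179): row=0b10110011, col=0b10110011, row AND col = 0b10110011 = 179; 179 == 179 -> filled
(207,137): row=0b11001111, col=0b10001001, row AND col = 0b10001001 = 137; 137 == 137 -> filled

Answer: no no no no yes yes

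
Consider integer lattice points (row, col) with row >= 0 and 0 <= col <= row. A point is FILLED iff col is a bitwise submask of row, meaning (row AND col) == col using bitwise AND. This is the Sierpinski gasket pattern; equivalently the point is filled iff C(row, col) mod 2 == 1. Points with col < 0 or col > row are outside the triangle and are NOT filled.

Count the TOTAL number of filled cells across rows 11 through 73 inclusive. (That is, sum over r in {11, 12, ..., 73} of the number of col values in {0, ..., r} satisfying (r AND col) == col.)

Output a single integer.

r11=1011 pc3: +8 =8
r12=1100 pc2: +4 =12
r13=1101 pc3: +8 =20
r14=1110 pc3: +8 =28
r15=1111 pc4: +16 =44
r16=10000 pc1: +2 =46
r17=10001 pc2: +4 =50
r18=10010 pc2: +4 =54
r19=10011 pc3: +8 =62
r20=10100 pc2: +4 =66
r21=10101 pc3: +8 =74
r22=10110 pc3: +8 =82
r23=10111 pc4: +16 =98
r24=11000 pc2: +4 =102
r25=11001 pc3: +8 =110
r26=11010 pc3: +8 =118
r27=11011 pc4: +16 =134
r28=11100 pc3: +8 =142
r29=11101 pc4: +16 =158
r30=11110 pc4: +16 =174
r31=11111 pc5: +32 =206
r32=100000 pc1: +2 =208
r33=100001 pc2: +4 =212
r34=100010 pc2: +4 =216
r35=100011 pc3: +8 =224
r36=100100 pc2: +4 =228
r37=100101 pc3: +8 =236
r38=100110 pc3: +8 =244
r39=100111 pc4: +16 =260
r40=101000 pc2: +4 =264
r41=101001 pc3: +8 =272
r42=101010 pc3: +8 =280
r43=101011 pc4: +16 =296
r44=101100 pc3: +8 =304
r45=101101 pc4: +16 =320
r46=101110 pc4: +16 =336
r47=101111 pc5: +32 =368
r48=110000 pc2: +4 =372
r49=110001 pc3: +8 =380
r50=110010 pc3: +8 =388
r51=110011 pc4: +16 =404
r52=110100 pc3: +8 =412
r53=110101 pc4: +16 =428
r54=110110 pc4: +16 =444
r55=110111 pc5: +32 =476
r56=111000 pc3: +8 =484
r57=111001 pc4: +16 =500
r58=111010 pc4: +16 =516
r59=111011 pc5: +32 =548
r60=111100 pc4: +16 =564
r61=111101 pc5: +32 =596
r62=111110 pc5: +32 =628
r63=111111 pc6: +64 =692
r64=1000000 pc1: +2 =694
r65=1000001 pc2: +4 =698
r66=1000010 pc2: +4 =702
r67=1000011 pc3: +8 =710
r68=1000100 pc2: +4 =714
r69=1000101 pc3: +8 =722
r70=1000110 pc3: +8 =730
r71=1000111 pc4: +16 =746
r72=1001000 pc2: +4 =750
r73=1001001 pc3: +8 =758

Answer: 758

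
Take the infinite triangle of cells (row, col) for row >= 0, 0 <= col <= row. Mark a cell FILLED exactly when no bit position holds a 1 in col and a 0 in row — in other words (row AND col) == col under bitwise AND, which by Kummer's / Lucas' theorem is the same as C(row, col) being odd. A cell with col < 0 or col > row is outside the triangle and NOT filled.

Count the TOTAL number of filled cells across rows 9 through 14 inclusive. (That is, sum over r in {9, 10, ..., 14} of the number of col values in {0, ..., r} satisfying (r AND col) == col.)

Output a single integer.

r9=1001 pc2: +4 =4
r10=1010 pc2: +4 =8
r11=1011 pc3: +8 =16
r12=1100 pc2: +4 =20
r13=1101 pc3: +8 =28
r14=1110 pc3: +8 =36

Answer: 36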